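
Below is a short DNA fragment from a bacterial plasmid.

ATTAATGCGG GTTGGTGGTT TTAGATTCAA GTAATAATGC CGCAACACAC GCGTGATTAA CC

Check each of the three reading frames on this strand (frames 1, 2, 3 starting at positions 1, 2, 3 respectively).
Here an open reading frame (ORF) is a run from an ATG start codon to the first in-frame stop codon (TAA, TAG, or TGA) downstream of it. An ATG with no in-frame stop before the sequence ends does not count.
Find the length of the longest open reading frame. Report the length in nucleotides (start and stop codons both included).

Frame 1: ATT AAT GCG GGT TGG TGG TTT TAG ATT CAA GTA ATA ATG CCG CAA CAC ACG CGT GAT TAA — ATG at 37, stop TAA at 58 → 24 nt.
Frame 2: TTA ATG CGG GTT GGT GGT TTT AGA TTC AAG TAA TAA TGC CGC AAC ACA CGC GTG ATT AAC — ATG at 5, stop TAA at 32 → 30 nt.
Frame 3: TAA TGC GGG TTG GTG GTT TTA GAT TCA AGT AAT AAT GCC GCA ACA CAC GCG TGA TTA ACC — no ATG→stop ORF.
Longest: frame 2, positions 5–34, 30 nt = 10 codons = 9 aa. → 30 nucleotides.

30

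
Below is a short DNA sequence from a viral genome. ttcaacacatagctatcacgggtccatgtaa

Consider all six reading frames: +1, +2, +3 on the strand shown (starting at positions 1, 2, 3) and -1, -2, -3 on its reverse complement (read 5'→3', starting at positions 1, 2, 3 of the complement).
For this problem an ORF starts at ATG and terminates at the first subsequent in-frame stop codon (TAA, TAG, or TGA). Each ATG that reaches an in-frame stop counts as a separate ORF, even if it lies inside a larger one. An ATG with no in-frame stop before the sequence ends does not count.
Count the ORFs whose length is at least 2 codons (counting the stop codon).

Reverse complement (5'→3'): TTACATGGACCCGTGATAGCTATGTGTTGAA
Frame +1: TTC AAC ACA TAG CTA TCA CGG GTC CAT GTA — no ATG→stop ORF.
Frame +2: TCA ACA CAT AGC TAT CAC GGG TCC ATG TAA — ATG at 26, stop TAA at 29 → 6 nt.
Frame +3: CAA CAC ATA GCT ATC ACG GGT CCA TGT — no ATG→stop ORF.
Frame -1: TTA CAT GGA CCC GTG ATA GCT ATG TGT TGA — ATG at 22, stop TGA at 28 → 9 nt.
Frame -2: TAC ATG GAC CCG TGA TAG CTA TGT GTT GAA — ATG at 5, stop TGA at 14 → 12 nt.
Frame -3: ACA TGG ACC CGT GAT AGC TAT GTG TTG — no ATG→stop ORF.
ORFs ≥ 2 codons: frame +2 26–31 (2 codons), frame -1 22–30 (3 codons), frame -2 5–16 (4 codons). Count = 3.

3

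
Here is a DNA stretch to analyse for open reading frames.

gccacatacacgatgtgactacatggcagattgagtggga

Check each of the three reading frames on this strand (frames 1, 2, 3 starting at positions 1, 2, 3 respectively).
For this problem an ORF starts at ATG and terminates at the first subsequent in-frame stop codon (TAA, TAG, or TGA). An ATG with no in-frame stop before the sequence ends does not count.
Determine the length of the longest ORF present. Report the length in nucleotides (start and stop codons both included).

Frame 1: GCC ACA TAC ACG ATG TGA CTA CAT GGC AGA TTG AGT GGG — ATG at 13, stop TGA at 16 → 6 nt.
Frame 2: CCA CAT ACA CGA TGT GAC TAC ATG GCA GAT TGA GTG GGA — ATG at 23, stop TGA at 32 → 12 nt.
Frame 3: CAC ATA CAC GAT GTG ACT ACA TGG CAG ATT GAG TGG — no ATG→stop ORF.
Longest: frame 2, positions 23–34, 12 nt = 4 codons = 3 aa. → 12 nucleotides.

12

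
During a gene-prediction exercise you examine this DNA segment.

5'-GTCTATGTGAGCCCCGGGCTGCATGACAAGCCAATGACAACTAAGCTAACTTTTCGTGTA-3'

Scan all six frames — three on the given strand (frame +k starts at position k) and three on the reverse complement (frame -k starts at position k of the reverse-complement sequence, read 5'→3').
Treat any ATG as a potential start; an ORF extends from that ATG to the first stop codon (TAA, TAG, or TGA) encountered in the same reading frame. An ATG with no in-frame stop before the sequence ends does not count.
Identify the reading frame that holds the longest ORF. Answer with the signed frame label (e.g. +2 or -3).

Reverse complement (5'→3'): TACACGAAAAGTTAGCTTAGTTGTCATTGGCTTGTCATGCAGCCCGGGGCTCACATAGAC
Frame +1: GTC TAT GTG AGC CCC GGG CTG CAT GAC AAG CCA ATG ACA ACT AAG CTA ACT TTT CGT GTA — no ATG→stop ORF.
Frame +2: TCT ATG TGA GCC CCG GGC TGC ATG ACA AGC CAA TGA CAA CTA AGC TAA CTT TTC GTG — ATG at 5, stop TGA at 8 → 6 nt; ATG at 23, stop TGA at 35 → 15 nt.
Frame +3: CTA TGT GAG CCC CGG GCT GCA TGA CAA GCC AAT GAC AAC TAA GCT AAC TTT TCG TGT — no ATG→stop ORF.
Frame -1: TAC ACG AAA AGT TAG CTT AGT TGT CAT TGG CTT GTC ATG CAG CCC GGG GCT CAC ATA GAC — no ATG→stop ORF.
Frame -2: ACA CGA AAA GTT AGC TTA GTT GTC ATT GGC TTG TCA TGC AGC CCG GGG CTC ACA TAG — no ATG→stop ORF.
Frame -3: CAC GAA AAG TTA GCT TAG TTG TCA TTG GCT TGT CAT GCA GCC CGG GGC TCA CAT AGA — no ATG→stop ORF.
Longest ORF is 15 nt in frame +2 (positions 23–37).

+2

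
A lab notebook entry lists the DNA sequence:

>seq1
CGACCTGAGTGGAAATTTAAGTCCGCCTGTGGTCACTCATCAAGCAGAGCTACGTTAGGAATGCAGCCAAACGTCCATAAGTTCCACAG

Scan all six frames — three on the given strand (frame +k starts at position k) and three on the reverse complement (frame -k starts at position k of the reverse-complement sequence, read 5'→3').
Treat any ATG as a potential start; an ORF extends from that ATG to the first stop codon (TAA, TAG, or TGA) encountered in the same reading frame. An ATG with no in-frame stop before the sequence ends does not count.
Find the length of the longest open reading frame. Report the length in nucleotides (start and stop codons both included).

24

Reverse complement (5'→3'): CTGTGGAACTTATGGACGTTTGGCTGCATTCCTAACGTAGCTCTGCTTGATGAGTGACCACAGGCGGACTTAAATTTCCACTCAGGTCG
Frame +1: CGA CCT GAG TGG AAA TTT AAG TCC GCC TGT GGT CAC TCA TCA AGC AGA GCT ACG TTA GGA ATG CAG CCA AAC GTC CAT AAG TTC CAC — no ATG→stop ORF.
Frame +2: GAC CTG AGT GGA AAT TTA AGT CCG CCT GTG GTC ACT CAT CAA GCA GAG CTA CGT TAG GAA TGC AGC CAA ACG TCC ATA AGT TCC ACA — no ATG→stop ORF.
Frame +3: ACC TGA GTG GAA ATT TAA GTC CGC CTG TGG TCA CTC ATC AAG CAG AGC TAC GTT AGG AAT GCA GCC AAA CGT CCA TAA GTT CCA CAG — no ATG→stop ORF.
Frame -1: CTG TGG AAC TTA TGG ACG TTT GGC TGC ATT CCT AAC GTA GCT CTG CTT GAT GAG TGA CCA CAG GCG GAC TTA AAT TTC CAC TCA GGT — no ATG→stop ORF.
Frame -2: TGT GGA ACT TAT GGA CGT TTG GCT GCA TTC CTA ACG TAG CTC TGC TTG ATG AGT GAC CAC AGG CGG ACT TAA ATT TCC ACT CAG GTC — ATG at 50, stop TAA at 71 → 24 nt.
Frame -3: GTG GAA CTT ATG GAC GTT TGG CTG CAT TCC TAA CGT AGC TCT GCT TGA TGA GTG ACC ACA GGC GGA CTT AAA TTT CCA CTC AGG TCG — ATG at 12, stop TAA at 33 → 24 nt.
Longest: frame -2, positions 50–73, 24 nt = 8 codons = 7 aa. → 24 nucleotides.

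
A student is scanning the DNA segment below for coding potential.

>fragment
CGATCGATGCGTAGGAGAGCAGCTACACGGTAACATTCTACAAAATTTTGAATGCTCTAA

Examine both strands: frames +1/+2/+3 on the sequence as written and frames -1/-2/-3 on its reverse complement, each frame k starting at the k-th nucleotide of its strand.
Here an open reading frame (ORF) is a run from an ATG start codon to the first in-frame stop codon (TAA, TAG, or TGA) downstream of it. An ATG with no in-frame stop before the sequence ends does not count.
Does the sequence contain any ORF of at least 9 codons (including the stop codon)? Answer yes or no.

Reverse complement (5'→3'): TTAGAGCATTCAAAATTTTGTAGAATGTTACCGTGTAGCTGCTCTCCTACGCATCGATCG
Frame +1: CGA TCG ATG CGT AGG AGA GCA GCT ACA CGG TAA CAT TCT ACA AAA TTT TGA ATG CTC TAA — ATG at 7, stop TAA at 31 → 27 nt; ATG at 52, stop TAA at 58 → 9 nt.
Frame +2: GAT CGA TGC GTA GGA GAG CAG CTA CAC GGT AAC ATT CTA CAA AAT TTT GAA TGC TCT — no ATG→stop ORF.
Frame +3: ATC GAT GCG TAG GAG AGC AGC TAC ACG GTA ACA TTC TAC AAA ATT TTG AAT GCT CTA — no ATG→stop ORF.
Frame -1: TTA GAG CAT TCA AAA TTT TGT AGA ATG TTA CCG TGT AGC TGC TCT CCT ACG CAT CGA TCG — no ATG→stop ORF.
Frame -2: TAG AGC ATT CAA AAT TTT GTA GAA TGT TAC CGT GTA GCT GCT CTC CTA CGC ATC GAT — no ATG→stop ORF.
Frame -3: AGA GCA TTC AAA ATT TTG TAG AAT GTT ACC GTG TAG CTG CTC TCC TAC GCA TCG ATC — no ATG→stop ORF.
Frame +1 has an ORF of 9 codons (positions 7–33) ≥ 9, so yes.

yes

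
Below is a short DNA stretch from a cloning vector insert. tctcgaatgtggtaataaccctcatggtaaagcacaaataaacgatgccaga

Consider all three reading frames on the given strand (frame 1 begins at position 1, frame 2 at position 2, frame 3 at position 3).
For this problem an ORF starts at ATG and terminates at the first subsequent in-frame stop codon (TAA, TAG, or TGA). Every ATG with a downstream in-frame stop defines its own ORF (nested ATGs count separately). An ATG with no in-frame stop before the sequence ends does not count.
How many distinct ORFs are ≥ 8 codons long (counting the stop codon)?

0

Frame 1: TCT CGA ATG TGG TAA TAA CCC TCA TGG TAA AGC ACA AAT AAA CGA TGC CAG — ATG at 7, stop TAA at 13 → 9 nt.
Frame 2: CTC GAA TGT GGT AAT AAC CCT CAT GGT AAA GCA CAA ATA AAC GAT GCC AGA — no ATG→stop ORF.
Frame 3: TCG AAT GTG GTA ATA ACC CTC ATG GTA AAG CAC AAA TAA ACG ATG CCA — ATG at 24, stop TAA at 39 → 18 nt.
No ORF reaches 8 codons. Count = 0.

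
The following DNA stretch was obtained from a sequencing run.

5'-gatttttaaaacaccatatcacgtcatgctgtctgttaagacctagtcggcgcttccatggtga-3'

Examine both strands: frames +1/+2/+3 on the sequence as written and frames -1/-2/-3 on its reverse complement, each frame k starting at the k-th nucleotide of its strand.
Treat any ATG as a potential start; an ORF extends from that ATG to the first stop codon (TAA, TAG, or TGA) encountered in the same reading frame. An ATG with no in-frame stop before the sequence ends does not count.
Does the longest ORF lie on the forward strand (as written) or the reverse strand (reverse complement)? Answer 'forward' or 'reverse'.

reverse

Reverse complement (5'→3'): TCACCATGGAAGCGCCGACTAGGTCTTAACAGACAGCATGACGTGATATGGTGTTTTAAAAATC
Frame +1: GAT TTT TAA AAC ACC ATA TCA CGT CAT GCT GTC TGT TAA GAC CTA GTC GGC GCT TCC ATG GTG — no ATG→stop ORF.
Frame +2: ATT TTT AAA ACA CCA TAT CAC GTC ATG CTG TCT GTT AAG ACC TAG TCG GCG CTT CCA TGG TGA — ATG at 26, stop TAG at 44 → 21 nt.
Frame +3: TTT TTA AAA CAC CAT ATC ACG TCA TGC TGT CTG TTA AGA CCT AGT CGG CGC TTC CAT GGT — no ATG→stop ORF.
Frame -1: TCA CCA TGG AAG CGC CGA CTA GGT CTT AAC AGA CAG CAT GAC GTG ATA TGG TGT TTT AAA AAT — no ATG→stop ORF.
Frame -2: CAC CAT GGA AGC GCC GAC TAG GTC TTA ACA GAC AGC ATG ACG TGA TAT GGT GTT TTA AAA ATC — ATG at 38, stop TGA at 44 → 9 nt.
Frame -3: ACC ATG GAA GCG CCG ACT AGG TCT TAA CAG ACA GCA TGA CGT GAT ATG GTG TTT TAA AAA — ATG at 6, stop TAA at 27 → 24 nt; ATG at 48, stop TAA at 57 → 12 nt.
Forward-strand max 21 nt; reverse-strand max 24 nt. The reverse strand has the longer ORF.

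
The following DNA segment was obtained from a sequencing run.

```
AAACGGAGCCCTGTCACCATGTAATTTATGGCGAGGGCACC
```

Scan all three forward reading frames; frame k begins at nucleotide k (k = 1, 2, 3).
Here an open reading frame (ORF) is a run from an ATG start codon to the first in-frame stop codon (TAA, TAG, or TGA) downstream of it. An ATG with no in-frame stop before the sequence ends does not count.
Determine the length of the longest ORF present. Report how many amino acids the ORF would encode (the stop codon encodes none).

Frame 1: AAA CGG AGC CCT GTC ACC ATG TAA TTT ATG GCG AGG GCA — ATG at 19, stop TAA at 22 → 6 nt.
Frame 2: AAC GGA GCC CTG TCA CCA TGT AAT TTA TGG CGA GGG CAC — no ATG→stop ORF.
Frame 3: ACG GAG CCC TGT CAC CAT GTA ATT TAT GGC GAG GGC ACC — no ATG→stop ORF.
Longest: frame 1, positions 19–24, 6 nt = 2 codons = 1 aa. → 1 amino acids.

1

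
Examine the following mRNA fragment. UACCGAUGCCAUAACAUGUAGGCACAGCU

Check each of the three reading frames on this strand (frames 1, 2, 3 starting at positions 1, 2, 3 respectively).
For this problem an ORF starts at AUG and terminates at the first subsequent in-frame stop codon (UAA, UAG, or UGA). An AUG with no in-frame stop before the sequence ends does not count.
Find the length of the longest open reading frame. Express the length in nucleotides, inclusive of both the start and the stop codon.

9

Frame 1: UAC CGA UGC CAU AAC AUG UAG GCA CAG — AUG at 16, stop UAG at 19 → 6 nt.
Frame 2: ACC GAU GCC AUA ACA UGU AGG CAC AGC — no AUG→stop ORF.
Frame 3: CCG AUG CCA UAA CAU GUA GGC ACA GCU — AUG at 6, stop UAA at 12 → 9 nt.
Longest: frame 3, positions 6–14, 9 nt = 3 codons = 2 aa. → 9 nucleotides.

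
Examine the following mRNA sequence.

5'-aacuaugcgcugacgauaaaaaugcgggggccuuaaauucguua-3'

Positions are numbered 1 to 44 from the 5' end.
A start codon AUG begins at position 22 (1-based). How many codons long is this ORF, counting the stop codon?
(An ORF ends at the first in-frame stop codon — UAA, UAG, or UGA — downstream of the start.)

5

Codons from position 22: AUG (22–24), CGG (25–27), GGG (28–30), CCU (31–33), UAA (34–36).
UAA is the first in-frame stop; that's 5 codons including the stop.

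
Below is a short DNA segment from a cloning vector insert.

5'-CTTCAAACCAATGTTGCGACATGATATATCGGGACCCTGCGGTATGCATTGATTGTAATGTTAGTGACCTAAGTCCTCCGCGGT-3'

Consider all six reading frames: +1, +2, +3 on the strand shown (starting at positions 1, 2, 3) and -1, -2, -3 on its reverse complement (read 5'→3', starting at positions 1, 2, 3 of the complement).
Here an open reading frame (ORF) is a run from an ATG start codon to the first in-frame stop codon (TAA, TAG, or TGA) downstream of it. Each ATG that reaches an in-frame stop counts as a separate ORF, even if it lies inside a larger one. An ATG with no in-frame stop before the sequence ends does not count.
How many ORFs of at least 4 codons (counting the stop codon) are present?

Reverse complement (5'→3'): ACCGCGGAGGACTTAGGTCACTAACATTACAATCAATGCATACCGCAGGGTCCCGATATATCATGTCGCAACATTGGTTTGAAG
Frame +1: CTT CAA ACC AAT GTT GCG ACA TGA TAT ATC GGG ACC CTG CGG TAT GCA TTG ATT GTA ATG TTA GTG ACC TAA GTC CTC CGC GGT — ATG at 58, stop TAA at 70 → 15 nt.
Frame +2: TTC AAA CCA ATG TTG CGA CAT GAT ATA TCG GGA CCC TGC GGT ATG CAT TGA TTG TAA TGT TAG TGA CCT AAG TCC TCC GCG — ATG at 11, stop TGA at 50 → 42 nt; ATG at 44, stop TGA at 50 → 9 nt.
Frame +3: TCA AAC CAA TGT TGC GAC ATG ATA TAT CGG GAC CCT GCG GTA TGC ATT GAT TGT AAT GTT AGT GAC CTA AGT CCT CCG CGG — no ATG→stop ORF.
Frame -1: ACC GCG GAG GAC TTA GGT CAC TAA CAT TAC AAT CAA TGC ATA CCG CAG GGT CCC GAT ATA TCA TGT CGC AAC ATT GGT TTG AAG — no ATG→stop ORF.
Frame -2: CCG CGG AGG ACT TAG GTC ACT AAC ATT ACA ATC AAT GCA TAC CGC AGG GTC CCG ATA TAT CAT GTC GCA ACA TTG GTT TGA — no ATG→stop ORF.
Frame -3: CGC GGA GGA CTT AGG TCA CTA ACA TTA CAA TCA ATG CAT ACC GCA GGG TCC CGA TAT ATC ATG TCG CAA CAT TGG TTT GAA — no ATG→stop ORF.
ORFs ≥ 4 codons: frame +1 58–72 (5 codons), frame +2 11–52 (14 codons). Count = 2.

2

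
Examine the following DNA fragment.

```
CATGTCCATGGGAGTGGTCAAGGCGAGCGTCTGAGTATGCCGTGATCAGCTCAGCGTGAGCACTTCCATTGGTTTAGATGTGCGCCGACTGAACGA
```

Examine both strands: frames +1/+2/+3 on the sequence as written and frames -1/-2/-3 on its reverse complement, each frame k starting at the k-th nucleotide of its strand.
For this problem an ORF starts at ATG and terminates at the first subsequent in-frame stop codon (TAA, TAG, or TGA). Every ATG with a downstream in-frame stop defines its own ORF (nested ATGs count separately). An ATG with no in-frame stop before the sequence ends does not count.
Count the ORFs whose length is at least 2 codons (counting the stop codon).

5

Reverse complement (5'→3'): TCGTTCAGTCGGCGCACATCTAAACCAATGGAAGTGCTCACGCTGAGCTGATCACGGCATACTCAGACGCTCGCCTTGACCACTCCCATGGACATG
Frame +1: CAT GTC CAT GGG AGT GGT CAA GGC GAG CGT CTG AGT ATG CCG TGA TCA GCT CAG CGT GAG CAC TTC CAT TGG TTT AGA TGT GCG CCG ACT GAA CGA — ATG at 37, stop TGA at 43 → 9 nt.
Frame +2: ATG TCC ATG GGA GTG GTC AAG GCG AGC GTC TGA GTA TGC CGT GAT CAG CTC AGC GTG AGC ACT TCC ATT GGT TTA GAT GTG CGC CGA CTG AAC — ATG at 2, stop TGA at 32 → 33 nt; ATG at 8, stop TGA at 32 → 27 nt.
Frame +3: TGT CCA TGG GAG TGG TCA AGG CGA GCG TCT GAG TAT GCC GTG ATC AGC TCA GCG TGA GCA CTT CCA TTG GTT TAG ATG TGC GCC GAC TGA ACG — ATG at 78, stop TGA at 90 → 15 nt.
Frame -1: TCG TTC AGT CGG CGC ACA TCT AAA CCA ATG GAA GTG CTC ACG CTG AGC TGA TCA CGG CAT ACT CAG ACG CTC GCC TTG ACC ACT CCC ATG GAC ATG — ATG at 28, stop TGA at 49 → 24 nt.
Frame -2: CGT TCA GTC GGC GCA CAT CTA AAC CAA TGG AAG TGC TCA CGC TGA GCT GAT CAC GGC ATA CTC AGA CGC TCG CCT TGA CCA CTC CCA TGG ACA — no ATG→stop ORF.
Frame -3: GTT CAG TCG GCG CAC ATC TAA ACC AAT GGA AGT GCT CAC GCT GAG CTG ATC ACG GCA TAC TCA GAC GCT CGC CTT GAC CAC TCC CAT GGA CAT — no ATG→stop ORF.
ORFs ≥ 2 codons: frame +1 37–45 (3 codons), frame +2 2–34 (11 codons), frame +2 8–34 (9 codons), frame +3 78–92 (5 codons), frame -1 28–51 (8 codons). Count = 5.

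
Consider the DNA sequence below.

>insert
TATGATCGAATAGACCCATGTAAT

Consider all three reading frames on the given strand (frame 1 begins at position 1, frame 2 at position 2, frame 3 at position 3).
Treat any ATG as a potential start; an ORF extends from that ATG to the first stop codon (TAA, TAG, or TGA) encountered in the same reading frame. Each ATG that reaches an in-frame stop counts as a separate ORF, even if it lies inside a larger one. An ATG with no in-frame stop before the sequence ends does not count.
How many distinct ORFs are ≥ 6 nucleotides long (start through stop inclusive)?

2

Frame 1: TAT GAT CGA ATA GAC CCA TGT AAT — no ATG→stop ORF.
Frame 2: ATG ATC GAA TAG ACC CAT GTA — ATG at 2, stop TAG at 11 → 12 nt.
Frame 3: TGA TCG AAT AGA CCC ATG TAA — ATG at 18, stop TAA at 21 → 6 nt.
ORFs ≥ 6 nucleotides: frame 2 2–13 (12 nucleotides), frame 3 18–23 (6 nucleotides). Count = 2.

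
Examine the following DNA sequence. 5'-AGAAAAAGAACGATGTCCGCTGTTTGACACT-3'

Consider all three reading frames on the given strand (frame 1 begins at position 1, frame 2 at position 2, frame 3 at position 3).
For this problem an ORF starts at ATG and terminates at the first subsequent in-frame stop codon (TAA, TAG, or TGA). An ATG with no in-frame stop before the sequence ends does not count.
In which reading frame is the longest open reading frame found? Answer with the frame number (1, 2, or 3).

Frame 1: AGA AAA AGA ACG ATG TCC GCT GTT TGA CAC — ATG at 13, stop TGA at 25 → 15 nt.
Frame 2: GAA AAA GAA CGA TGT CCG CTG TTT GAC ACT — no ATG→stop ORF.
Frame 3: AAA AAG AAC GAT GTC CGC TGT TTG ACA — no ATG→stop ORF.
Longest ORF is 15 nt in frame 1 (positions 13–27).

1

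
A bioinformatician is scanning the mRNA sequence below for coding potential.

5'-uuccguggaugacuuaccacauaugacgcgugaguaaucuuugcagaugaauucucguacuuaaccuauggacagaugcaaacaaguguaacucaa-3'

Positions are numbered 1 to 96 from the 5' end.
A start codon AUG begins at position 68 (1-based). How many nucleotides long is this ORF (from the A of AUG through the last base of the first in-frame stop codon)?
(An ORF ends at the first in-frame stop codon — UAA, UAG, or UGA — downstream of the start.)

Codons from position 68: AUG (68–70), GAC (71–73), AGA (74–76), UGC (77–79), AAA (80–82), CAA (83–85), GUG (86–88), UAA (89–91).
UAA is the first in-frame stop; ORF spans 68–91, 24 nucleotides.

24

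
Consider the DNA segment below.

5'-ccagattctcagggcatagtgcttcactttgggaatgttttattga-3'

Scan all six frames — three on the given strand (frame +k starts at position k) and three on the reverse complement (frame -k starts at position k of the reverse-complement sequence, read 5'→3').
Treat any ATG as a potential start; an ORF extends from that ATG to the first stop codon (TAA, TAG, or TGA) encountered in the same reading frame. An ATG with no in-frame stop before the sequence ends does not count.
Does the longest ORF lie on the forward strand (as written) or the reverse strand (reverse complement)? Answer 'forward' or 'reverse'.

Reverse complement (5'→3'): TCAATAAAACATTCCCAAAGTGAAGCACTATGCCCTGAGAATCTGG
Frame +1: CCA GAT TCT CAG GGC ATA GTG CTT CAC TTT GGG AAT GTT TTA TTG — no ATG→stop ORF.
Frame +2: CAG ATT CTC AGG GCA TAG TGC TTC ACT TTG GGA ATG TTT TAT TGA — ATG at 35, stop TGA at 44 → 12 nt.
Frame +3: AGA TTC TCA GGG CAT AGT GCT TCA CTT TGG GAA TGT TTT ATT — no ATG→stop ORF.
Frame -1: TCA ATA AAA CAT TCC CAA AGT GAA GCA CTA TGC CCT GAG AAT CTG — no ATG→stop ORF.
Frame -2: CAA TAA AAC ATT CCC AAA GTG AAG CAC TAT GCC CTG AGA ATC TGG — no ATG→stop ORF.
Frame -3: AAT AAA ACA TTC CCA AAG TGA AGC ACT ATG CCC TGA GAA TCT — ATG at 30, stop TGA at 36 → 9 nt.
Forward-strand max 12 nt; reverse-strand max 9 nt. The forward strand has the longer ORF.

forward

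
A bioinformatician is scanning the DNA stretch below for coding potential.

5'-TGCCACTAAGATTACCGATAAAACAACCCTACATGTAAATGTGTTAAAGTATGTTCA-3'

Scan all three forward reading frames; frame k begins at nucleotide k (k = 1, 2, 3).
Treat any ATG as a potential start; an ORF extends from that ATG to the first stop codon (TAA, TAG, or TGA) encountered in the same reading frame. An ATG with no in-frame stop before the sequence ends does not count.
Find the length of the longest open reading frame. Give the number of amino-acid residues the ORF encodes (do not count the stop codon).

2

Frame 1: TGC CAC TAA GAT TAC CGA TAA AAC AAC CCT ACA TGT AAA TGT GTT AAA GTA TGT TCA — no ATG→stop ORF.
Frame 2: GCC ACT AAG ATT ACC GAT AAA ACA ACC CTA CAT GTA AAT GTG TTA AAG TAT GTT — no ATG→stop ORF.
Frame 3: CCA CTA AGA TTA CCG ATA AAA CAA CCC TAC ATG TAA ATG TGT TAA AGT ATG TTC — ATG at 33, stop TAA at 36 → 6 nt; ATG at 39, stop TAA at 45 → 9 nt.
Longest: frame 3, positions 39–47, 9 nt = 3 codons = 2 aa. → 2 amino acids.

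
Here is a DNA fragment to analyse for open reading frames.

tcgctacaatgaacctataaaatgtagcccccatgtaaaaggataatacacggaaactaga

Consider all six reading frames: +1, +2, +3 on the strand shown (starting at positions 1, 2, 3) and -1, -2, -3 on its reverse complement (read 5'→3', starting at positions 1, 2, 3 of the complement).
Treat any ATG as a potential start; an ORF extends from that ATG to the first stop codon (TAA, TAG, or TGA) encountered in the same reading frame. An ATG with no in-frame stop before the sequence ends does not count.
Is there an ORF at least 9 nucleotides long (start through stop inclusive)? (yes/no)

Reverse complement (5'→3'): TCTAGTTTCCGTGTATTATCCTTTTACATGGGGGCTACATTTTATAGGTTCATTGTAGCGA
Frame +1: TCG CTA CAA TGA ACC TAT AAA ATG TAG CCC CCA TGT AAA AGG ATA ATA CAC GGA AAC TAG — ATG at 22, stop TAG at 25 → 6 nt.
Frame +2: CGC TAC AAT GAA CCT ATA AAA TGT AGC CCC CAT GTA AAA GGA TAA TAC ACG GAA ACT AGA — no ATG→stop ORF.
Frame +3: GCT ACA ATG AAC CTA TAA AAT GTA GCC CCC ATG TAA AAG GAT AAT ACA CGG AAA CTA — ATG at 9, stop TAA at 18 → 12 nt; ATG at 33, stop TAA at 36 → 6 nt.
Frame -1: TCT AGT TTC CGT GTA TTA TCC TTT TAC ATG GGG GCT ACA TTT TAT AGG TTC ATT GTA GCG — no ATG→stop ORF.
Frame -2: CTA GTT TCC GTG TAT TAT CCT TTT ACA TGG GGG CTA CAT TTT ATA GGT TCA TTG TAG CGA — no ATG→stop ORF.
Frame -3: TAG TTT CCG TGT ATT ATC CTT TTA CAT GGG GGC TAC ATT TTA TAG GTT CAT TGT AGC — no ATG→stop ORF.
Frame +3 has an ORF of 12 nucleotides (positions 9–20) ≥ 9, so yes.

yes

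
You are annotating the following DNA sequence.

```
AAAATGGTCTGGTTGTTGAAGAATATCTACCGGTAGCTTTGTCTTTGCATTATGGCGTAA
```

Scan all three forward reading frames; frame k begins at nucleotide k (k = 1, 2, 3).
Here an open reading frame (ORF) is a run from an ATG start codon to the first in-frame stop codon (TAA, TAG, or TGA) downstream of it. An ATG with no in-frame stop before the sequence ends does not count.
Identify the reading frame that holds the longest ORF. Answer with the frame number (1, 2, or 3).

1

Frame 1: AAA ATG GTC TGG TTG TTG AAG AAT ATC TAC CGG TAG CTT TGT CTT TGC ATT ATG GCG TAA — ATG at 4, stop TAG at 34 → 33 nt; ATG at 52, stop TAA at 58 → 9 nt.
Frame 2: AAA TGG TCT GGT TGT TGA AGA ATA TCT ACC GGT AGC TTT GTC TTT GCA TTA TGG CGT — no ATG→stop ORF.
Frame 3: AAT GGT CTG GTT GTT GAA GAA TAT CTA CCG GTA GCT TTG TCT TTG CAT TAT GGC GTA — no ATG→stop ORF.
Longest ORF is 33 nt in frame 1 (positions 4–36).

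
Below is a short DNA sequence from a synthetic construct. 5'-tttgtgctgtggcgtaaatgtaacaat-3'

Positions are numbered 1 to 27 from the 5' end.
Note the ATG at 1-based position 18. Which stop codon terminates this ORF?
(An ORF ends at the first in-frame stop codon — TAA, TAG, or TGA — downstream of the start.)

Codons from position 18: ATG (18–20), TAA (21–23).
The first in-frame stop codon is TAA.

TAA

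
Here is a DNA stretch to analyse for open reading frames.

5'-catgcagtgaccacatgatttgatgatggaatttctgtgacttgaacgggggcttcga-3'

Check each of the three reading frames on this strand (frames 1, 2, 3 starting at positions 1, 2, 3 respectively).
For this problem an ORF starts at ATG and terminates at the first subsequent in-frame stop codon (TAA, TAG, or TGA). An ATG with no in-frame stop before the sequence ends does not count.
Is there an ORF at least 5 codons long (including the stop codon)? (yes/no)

yes

Frame 1: CAT GCA GTG ACC ACA TGA TTT GAT GAT GGA ATT TCT GTG ACT TGA ACG GGG GCT TCG — no ATG→stop ORF.
Frame 2: ATG CAG TGA CCA CAT GAT TTG ATG ATG GAA TTT CTG TGA CTT GAA CGG GGG CTT CGA — ATG at 2, stop TGA at 8 → 9 nt; ATG at 23, stop TGA at 38 → 18 nt; ATG at 26, stop TGA at 38 → 15 nt.
Frame 3: TGC AGT GAC CAC ATG ATT TGA TGA TGG AAT TTC TGT GAC TTG AAC GGG GGC TTC — ATG at 15, stop TGA at 21 → 9 nt.
Frame 2 has an ORF of 6 codons (positions 23–40) ≥ 5, so yes.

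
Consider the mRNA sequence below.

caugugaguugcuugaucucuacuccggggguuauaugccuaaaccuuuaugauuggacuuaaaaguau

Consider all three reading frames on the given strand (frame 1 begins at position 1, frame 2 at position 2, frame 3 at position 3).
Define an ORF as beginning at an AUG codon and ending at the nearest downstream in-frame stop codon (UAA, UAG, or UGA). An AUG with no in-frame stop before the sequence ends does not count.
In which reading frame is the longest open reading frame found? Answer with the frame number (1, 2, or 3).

3

Frame 1: CAU GUG AGU UGC UUG AUC UCU ACU CCG GGG GUU AUA UGC CUA AAC CUU UAU GAU UGG ACU UAA AAG UAU — no AUG→stop ORF.
Frame 2: AUG UGA GUU GCU UGA UCU CUA CUC CGG GGG UUA UAU GCC UAA ACC UUU AUG AUU GGA CUU AAA AGU — AUG at 2, stop UGA at 5 → 6 nt.
Frame 3: UGU GAG UUG CUU GAU CUC UAC UCC GGG GGU UAU AUG CCU AAA CCU UUA UGA UUG GAC UUA AAA GUA — AUG at 36, stop UGA at 51 → 18 nt.
Longest ORF is 18 nt in frame 3 (positions 36–53).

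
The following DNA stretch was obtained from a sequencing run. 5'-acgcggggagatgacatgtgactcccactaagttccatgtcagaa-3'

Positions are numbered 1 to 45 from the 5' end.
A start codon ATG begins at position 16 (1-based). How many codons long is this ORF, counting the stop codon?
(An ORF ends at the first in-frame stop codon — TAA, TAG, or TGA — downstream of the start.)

2

Codons from position 16: ATG (16–18), TGA (19–21).
TGA is the first in-frame stop; that's 2 codons including the stop.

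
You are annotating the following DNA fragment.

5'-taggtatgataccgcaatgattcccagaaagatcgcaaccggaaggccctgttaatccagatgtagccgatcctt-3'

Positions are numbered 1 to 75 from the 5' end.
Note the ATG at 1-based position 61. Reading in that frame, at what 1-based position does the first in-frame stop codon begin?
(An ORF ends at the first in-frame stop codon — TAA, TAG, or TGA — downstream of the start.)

64

Codons from position 61: ATG (61–63), TAG (64–66).
TAG is a stop codon; it begins at position 64.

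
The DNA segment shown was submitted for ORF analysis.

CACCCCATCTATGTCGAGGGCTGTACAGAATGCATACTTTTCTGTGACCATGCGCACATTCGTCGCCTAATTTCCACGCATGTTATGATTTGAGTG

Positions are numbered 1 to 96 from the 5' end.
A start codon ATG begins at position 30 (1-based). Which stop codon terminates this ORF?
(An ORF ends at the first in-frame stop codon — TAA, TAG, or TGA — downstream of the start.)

TGA

Codons from position 30: ATG (30–32), CAT (33–35), ACT (36–38), TTT (39–41), CTG (42–44), TGA (45–47).
The first in-frame stop codon is TGA.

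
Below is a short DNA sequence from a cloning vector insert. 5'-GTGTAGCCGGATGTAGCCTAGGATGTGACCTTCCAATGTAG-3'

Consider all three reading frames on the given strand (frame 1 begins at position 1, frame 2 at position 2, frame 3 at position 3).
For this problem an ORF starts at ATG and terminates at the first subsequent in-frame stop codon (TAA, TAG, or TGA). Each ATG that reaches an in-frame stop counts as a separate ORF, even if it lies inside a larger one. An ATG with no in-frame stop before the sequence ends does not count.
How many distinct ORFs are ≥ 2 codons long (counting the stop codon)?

3

Frame 1: GTG TAG CCG GAT GTA GCC TAG GAT GTG ACC TTC CAA TGT — no ATG→stop ORF.
Frame 2: TGT AGC CGG ATG TAG CCT AGG ATG TGA CCT TCC AAT GTA — ATG at 11, stop TAG at 14 → 6 nt; ATG at 23, stop TGA at 26 → 6 nt.
Frame 3: GTA GCC GGA TGT AGC CTA GGA TGT GAC CTT CCA ATG TAG — ATG at 36, stop TAG at 39 → 6 nt.
ORFs ≥ 2 codons: frame 2 11–16 (2 codons), frame 2 23–28 (2 codons), frame 3 36–41 (2 codons). Count = 3.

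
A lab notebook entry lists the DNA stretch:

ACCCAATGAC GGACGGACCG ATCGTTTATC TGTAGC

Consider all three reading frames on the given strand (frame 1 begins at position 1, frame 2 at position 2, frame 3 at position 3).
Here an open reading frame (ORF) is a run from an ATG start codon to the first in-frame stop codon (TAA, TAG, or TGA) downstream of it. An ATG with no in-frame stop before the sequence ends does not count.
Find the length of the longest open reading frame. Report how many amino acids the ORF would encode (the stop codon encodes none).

Frame 1: ACC CAA TGA CGG ACG GAC CGA TCG TTT ATC TGT AGC — no ATG→stop ORF.
Frame 2: CCC AAT GAC GGA CGG ACC GAT CGT TTA TCT GTA — no ATG→stop ORF.
Frame 3: CCA ATG ACG GAC GGA CCG ATC GTT TAT CTG TAG — ATG at 6, stop TAG at 33 → 30 nt.
Longest: frame 3, positions 6–35, 30 nt = 10 codons = 9 aa. → 9 amino acids.

9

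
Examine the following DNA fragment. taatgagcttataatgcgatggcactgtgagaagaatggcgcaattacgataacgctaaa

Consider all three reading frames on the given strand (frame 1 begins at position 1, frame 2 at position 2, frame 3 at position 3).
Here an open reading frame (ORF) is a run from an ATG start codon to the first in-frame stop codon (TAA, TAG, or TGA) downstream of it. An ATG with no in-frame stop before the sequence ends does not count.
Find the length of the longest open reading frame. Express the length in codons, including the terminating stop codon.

Frame 1: TAA TGA GCT TAT AAT GCG ATG GCA CTG TGA GAA GAA TGG CGC AAT TAC GAT AAC GCT AAA — ATG at 19, stop TGA at 28 → 12 nt.
Frame 2: AAT GAG CTT ATA ATG CGA TGG CAC TGT GAG AAG AAT GGC GCA ATT ACG ATA ACG CTA — no ATG→stop ORF.
Frame 3: ATG AGC TTA TAA TGC GAT GGC ACT GTG AGA AGA ATG GCG CAA TTA CGA TAA CGC TAA — ATG at 3, stop TAA at 12 → 12 nt; ATG at 36, stop TAA at 51 → 18 nt.
Longest: frame 3, positions 36–53, 18 nt = 6 codons = 5 aa. → 6 codons.

6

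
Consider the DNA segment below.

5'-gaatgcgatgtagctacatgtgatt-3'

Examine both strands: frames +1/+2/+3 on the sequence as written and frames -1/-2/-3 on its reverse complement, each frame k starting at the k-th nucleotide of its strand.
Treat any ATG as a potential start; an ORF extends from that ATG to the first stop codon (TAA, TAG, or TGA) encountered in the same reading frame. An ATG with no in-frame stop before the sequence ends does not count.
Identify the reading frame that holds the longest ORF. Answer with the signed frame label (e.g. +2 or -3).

+3

Reverse complement (5'→3'): AATCACATGTAGCTACATCGCATTC
Frame +1: GAA TGC GAT GTA GCT ACA TGT GAT — no ATG→stop ORF.
Frame +2: AAT GCG ATG TAG CTA CAT GTG ATT — ATG at 8, stop TAG at 11 → 6 nt.
Frame +3: ATG CGA TGT AGC TAC ATG TGA — ATG at 3, stop TGA at 21 → 21 nt; ATG at 18, stop TGA at 21 → 6 nt.
Frame -1: AAT CAC ATG TAG CTA CAT CGC ATT — ATG at 7, stop TAG at 10 → 6 nt.
Frame -2: ATC ACA TGT AGC TAC ATC GCA TTC — no ATG→stop ORF.
Frame -3: TCA CAT GTA GCT ACA TCG CAT — no ATG→stop ORF.
Longest ORF is 21 nt in frame +3 (positions 3–23).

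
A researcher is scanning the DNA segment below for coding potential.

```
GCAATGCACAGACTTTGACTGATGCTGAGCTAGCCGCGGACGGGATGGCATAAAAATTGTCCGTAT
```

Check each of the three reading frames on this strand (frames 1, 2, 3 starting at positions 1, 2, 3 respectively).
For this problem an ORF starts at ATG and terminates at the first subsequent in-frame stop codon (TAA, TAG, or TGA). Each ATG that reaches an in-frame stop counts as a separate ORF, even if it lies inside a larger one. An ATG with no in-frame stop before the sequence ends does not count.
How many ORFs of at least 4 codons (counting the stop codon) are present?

Frame 1: GCA ATG CAC AGA CTT TGA CTG ATG CTG AGC TAG CCG CGG ACG GGA TGG CAT AAA AAT TGT CCG TAT — ATG at 4, stop TGA at 16 → 15 nt; ATG at 22, stop TAG at 31 → 12 nt.
Frame 2: CAA TGC ACA GAC TTT GAC TGA TGC TGA GCT AGC CGC GGA CGG GAT GGC ATA AAA ATT GTC CGT — no ATG→stop ORF.
Frame 3: AAT GCA CAG ACT TTG ACT GAT GCT GAG CTA GCC GCG GAC GGG ATG GCA TAA AAA TTG TCC GTA — ATG at 45, stop TAA at 51 → 9 nt.
ORFs ≥ 4 codons: frame 1 4–18 (5 codons), frame 1 22–33 (4 codons). Count = 2.

2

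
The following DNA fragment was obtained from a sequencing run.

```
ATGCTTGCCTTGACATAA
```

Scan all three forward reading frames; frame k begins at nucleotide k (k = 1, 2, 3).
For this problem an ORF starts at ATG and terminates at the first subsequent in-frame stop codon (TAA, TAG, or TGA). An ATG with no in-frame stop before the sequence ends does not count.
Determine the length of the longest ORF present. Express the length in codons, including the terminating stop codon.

6

Frame 1: ATG CTT GCC TTG ACA TAA — ATG at 1, stop TAA at 16 → 18 nt.
Frame 2: TGC TTG CCT TGA CAT — no ATG→stop ORF.
Frame 3: GCT TGC CTT GAC ATA — no ATG→stop ORF.
Longest: frame 1, positions 1–18, 18 nt = 6 codons = 5 aa. → 6 codons.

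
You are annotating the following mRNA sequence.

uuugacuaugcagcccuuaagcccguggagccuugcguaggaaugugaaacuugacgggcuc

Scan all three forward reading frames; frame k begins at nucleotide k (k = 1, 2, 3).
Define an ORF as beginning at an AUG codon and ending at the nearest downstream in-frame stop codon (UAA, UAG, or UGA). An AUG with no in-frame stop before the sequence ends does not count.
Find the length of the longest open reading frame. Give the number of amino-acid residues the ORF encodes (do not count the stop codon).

Frame 1: UUU GAC UAU GCA GCC CUU AAG CCC GUG GAG CCU UGC GUA GGA AUG UGA AAC UUG ACG GGC — AUG at 43, stop UGA at 46 → 6 nt.
Frame 2: UUG ACU AUG CAG CCC UUA AGC CCG UGG AGC CUU GCG UAG GAA UGU GAA ACU UGA CGG GCU — AUG at 8, stop UAG at 38 → 33 nt.
Frame 3: UGA CUA UGC AGC CCU UAA GCC CGU GGA GCC UUG CGU AGG AAU GUG AAA CUU GAC GGG CUC — no AUG→stop ORF.
Longest: frame 2, positions 8–40, 33 nt = 11 codons = 10 aa. → 10 amino acids.

10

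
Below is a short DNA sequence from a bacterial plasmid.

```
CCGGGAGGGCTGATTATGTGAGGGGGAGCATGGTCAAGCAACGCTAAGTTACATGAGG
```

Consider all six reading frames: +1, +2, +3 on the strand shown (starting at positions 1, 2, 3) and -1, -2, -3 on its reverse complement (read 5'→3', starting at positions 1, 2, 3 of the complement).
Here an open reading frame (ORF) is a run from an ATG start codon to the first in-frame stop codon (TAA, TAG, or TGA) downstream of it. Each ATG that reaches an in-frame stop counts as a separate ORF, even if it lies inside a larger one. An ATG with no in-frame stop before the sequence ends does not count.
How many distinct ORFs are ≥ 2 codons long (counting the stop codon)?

Reverse complement (5'→3'): CCTCATGTAACTTAGCGTTGCTTGACCATGCTCCCCCTCACATAATCAGCCCTCCCGG
Frame +1: CCG GGA GGG CTG ATT ATG TGA GGG GGA GCA TGG TCA AGC AAC GCT AAG TTA CAT GAG — ATG at 16, stop TGA at 19 → 6 nt.
Frame +2: CGG GAG GGC TGA TTA TGT GAG GGG GAG CAT GGT CAA GCA ACG CTA AGT TAC ATG AGG — no ATG→stop ORF.
Frame +3: GGG AGG GCT GAT TAT GTG AGG GGG AGC ATG GTC AAG CAA CGC TAA GTT ACA TGA — ATG at 30, stop TAA at 45 → 18 nt.
Frame -1: CCT CAT GTA ACT TAG CGT TGC TTG ACC ATG CTC CCC CTC ACA TAA TCA GCC CTC CCG — ATG at 28, stop TAA at 43 → 18 nt.
Frame -2: CTC ATG TAA CTT AGC GTT GCT TGA CCA TGC TCC CCC TCA CAT AAT CAG CCC TCC CGG — ATG at 5, stop TAA at 8 → 6 nt.
Frame -3: TCA TGT AAC TTA GCG TTG CTT GAC CAT GCT CCC CCT CAC ATA ATC AGC CCT CCC — no ATG→stop ORF.
ORFs ≥ 2 codons: frame +1 16–21 (2 codons), frame +3 30–47 (6 codons), frame -1 28–45 (6 codons), frame -2 5–10 (2 codons). Count = 4.

4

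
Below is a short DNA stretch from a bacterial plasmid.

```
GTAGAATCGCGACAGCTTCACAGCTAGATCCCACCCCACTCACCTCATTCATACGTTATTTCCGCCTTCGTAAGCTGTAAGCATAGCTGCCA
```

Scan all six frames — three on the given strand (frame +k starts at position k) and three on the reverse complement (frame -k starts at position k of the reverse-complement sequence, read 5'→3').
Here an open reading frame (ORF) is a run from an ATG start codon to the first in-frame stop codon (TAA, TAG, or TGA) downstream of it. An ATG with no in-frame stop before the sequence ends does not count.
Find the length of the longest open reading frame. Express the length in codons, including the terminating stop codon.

Reverse complement (5'→3'): TGGCAGCTATGCTTACAGCTTACGAAGGCGGAAATAACGTATGAATGAGGTGAGTGGGGTGGGATCTAGCTGTGAAGCTGTCGCGATTCTAC
Frame +1: GTA GAA TCG CGA CAG CTT CAC AGC TAG ATC CCA CCC CAC TCA CCT CAT TCA TAC GTT ATT TCC GCC TTC GTA AGC TGT AAG CAT AGC TGC — no ATG→stop ORF.
Frame +2: TAG AAT CGC GAC AGC TTC ACA GCT AGA TCC CAC CCC ACT CAC CTC ATT CAT ACG TTA TTT CCG CCT TCG TAA GCT GTA AGC ATA GCT GCC — no ATG→stop ORF.
Frame +3: AGA ATC GCG ACA GCT TCA CAG CTA GAT CCC ACC CCA CTC ACC TCA TTC ATA CGT TAT TTC CGC CTT CGT AAG CTG TAA GCA TAG CTG CCA — no ATG→stop ORF.
Frame -1: TGG CAG CTA TGC TTA CAG CTT ACG AAG GCG GAA ATA ACG TAT GAA TGA GGT GAG TGG GGT GGG ATC TAG CTG TGA AGC TGT CGC GAT TCT — no ATG→stop ORF.
Frame -2: GGC AGC TAT GCT TAC AGC TTA CGA AGG CGG AAA TAA CGT ATG AAT GAG GTG AGT GGG GTG GGA TCT AGC TGT GAA GCT GTC GCG ATT CTA — no ATG→stop ORF.
Frame -3: GCA GCT ATG CTT ACA GCT TAC GAA GGC GGA AAT AAC GTA TGA ATG AGG TGA GTG GGG TGG GAT CTA GCT GTG AAG CTG TCG CGA TTC TAC — ATG at 9, stop TGA at 42 → 36 nt; ATG at 45, stop TGA at 51 → 9 nt.
Longest: frame -3, positions 9–44, 36 nt = 12 codons = 11 aa. → 12 codons.

12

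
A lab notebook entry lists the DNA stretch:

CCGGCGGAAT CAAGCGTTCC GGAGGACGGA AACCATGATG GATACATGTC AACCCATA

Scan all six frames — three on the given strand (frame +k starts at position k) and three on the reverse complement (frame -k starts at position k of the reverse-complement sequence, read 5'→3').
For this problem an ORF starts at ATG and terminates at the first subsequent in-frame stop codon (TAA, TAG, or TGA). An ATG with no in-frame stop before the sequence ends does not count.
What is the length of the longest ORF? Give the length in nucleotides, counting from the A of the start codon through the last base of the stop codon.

Reverse complement (5'→3'): TATGGGTTGACATGTATCCATCATGGTTTCCGTCCTCCGGAACGCTTGATTCCGCCGG
Frame +1: CCG GCG GAA TCA AGC GTT CCG GAG GAC GGA AAC CAT GAT GGA TAC ATG TCA ACC CAT — no ATG→stop ORF.
Frame +2: CGG CGG AAT CAA GCG TTC CGG AGG ACG GAA ACC ATG ATG GAT ACA TGT CAA CCC ATA — no ATG→stop ORF.
Frame +3: GGC GGA ATC AAG CGT TCC GGA GGA CGG AAA CCA TGA TGG ATA CAT GTC AAC CCA — no ATG→stop ORF.
Frame -1: TAT GGG TTG ACA TGT ATC CAT CAT GGT TTC CGT CCT CCG GAA CGC TTG ATT CCG CCG — no ATG→stop ORF.
Frame -2: ATG GGT TGA CAT GTA TCC ATC ATG GTT TCC GTC CTC CGG AAC GCT TGA TTC CGC CGG — ATG at 2, stop TGA at 8 → 9 nt; ATG at 23, stop TGA at 47 → 27 nt.
Frame -3: TGG GTT GAC ATG TAT CCA TCA TGG TTT CCG TCC TCC GGA ACG CTT GAT TCC GCC — no ATG→stop ORF.
Longest: frame -2, positions 23–49, 27 nt = 9 codons = 8 aa. → 27 nucleotides.

27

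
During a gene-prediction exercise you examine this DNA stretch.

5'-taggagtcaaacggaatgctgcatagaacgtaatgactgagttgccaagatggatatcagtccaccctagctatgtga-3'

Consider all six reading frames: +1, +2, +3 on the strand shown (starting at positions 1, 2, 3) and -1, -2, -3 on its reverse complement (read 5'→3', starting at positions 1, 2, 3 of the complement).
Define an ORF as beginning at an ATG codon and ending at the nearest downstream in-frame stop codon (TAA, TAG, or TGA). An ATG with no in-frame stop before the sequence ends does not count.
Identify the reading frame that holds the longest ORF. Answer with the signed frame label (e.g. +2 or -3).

Reverse complement (5'→3'): TCACATAGCTAGGGTGGACTGATATCCATCTTGGCAACTCAGTCATTACGTTCTATGCAGCATTCCGTTTGACTCCTA
Frame +1: TAG GAG TCA AAC GGA ATG CTG CAT AGA ACG TAA TGA CTG AGT TGC CAA GAT GGA TAT CAG TCC ACC CTA GCT ATG TGA — ATG at 16, stop TAA at 31 → 18 nt; ATG at 73, stop TGA at 76 → 6 nt.
Frame +2: AGG AGT CAA ACG GAA TGC TGC ATA GAA CGT AAT GAC TGA GTT GCC AAG ATG GAT ATC AGT CCA CCC TAG CTA TGT — ATG at 50, stop TAG at 68 → 21 nt.
Frame +3: GGA GTC AAA CGG AAT GCT GCA TAG AAC GTA ATG ACT GAG TTG CCA AGA TGG ATA TCA GTC CAC CCT AGC TAT GTG — no ATG→stop ORF.
Frame -1: TCA CAT AGC TAG GGT GGA CTG ATA TCC ATC TTG GCA ACT CAG TCA TTA CGT TCT ATG CAG CAT TCC GTT TGA CTC CTA — ATG at 55, stop TGA at 70 → 18 nt.
Frame -2: CAC ATA GCT AGG GTG GAC TGA TAT CCA TCT TGG CAA CTC AGT CAT TAC GTT CTA TGC AGC ATT CCG TTT GAC TCC — no ATG→stop ORF.
Frame -3: ACA TAG CTA GGG TGG ACT GAT ATC CAT CTT GGC AAC TCA GTC ATT ACG TTC TAT GCA GCA TTC CGT TTG ACT CCT — no ATG→stop ORF.
Longest ORF is 21 nt in frame +2 (positions 50–70).

+2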